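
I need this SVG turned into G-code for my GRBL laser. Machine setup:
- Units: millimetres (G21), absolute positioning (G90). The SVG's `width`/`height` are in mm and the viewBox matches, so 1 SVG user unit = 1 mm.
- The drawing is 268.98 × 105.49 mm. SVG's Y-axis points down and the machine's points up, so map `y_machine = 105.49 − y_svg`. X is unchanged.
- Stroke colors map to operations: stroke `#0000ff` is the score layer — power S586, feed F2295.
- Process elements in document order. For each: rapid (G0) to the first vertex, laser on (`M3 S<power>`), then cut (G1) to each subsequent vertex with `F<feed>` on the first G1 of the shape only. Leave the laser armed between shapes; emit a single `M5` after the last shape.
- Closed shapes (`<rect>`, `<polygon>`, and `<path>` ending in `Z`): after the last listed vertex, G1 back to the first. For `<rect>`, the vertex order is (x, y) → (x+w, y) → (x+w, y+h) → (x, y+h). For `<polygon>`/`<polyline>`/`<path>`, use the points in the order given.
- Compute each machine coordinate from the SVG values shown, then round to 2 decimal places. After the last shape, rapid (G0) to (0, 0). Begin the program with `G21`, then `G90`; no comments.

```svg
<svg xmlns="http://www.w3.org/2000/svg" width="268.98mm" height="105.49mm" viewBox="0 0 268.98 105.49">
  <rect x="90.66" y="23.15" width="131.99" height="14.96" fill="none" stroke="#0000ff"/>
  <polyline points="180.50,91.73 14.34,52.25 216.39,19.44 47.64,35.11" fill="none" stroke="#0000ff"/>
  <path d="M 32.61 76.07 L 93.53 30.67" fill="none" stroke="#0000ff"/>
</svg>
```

viewBox `0 0 268.98 105.49` with mm width/height → 1 unit = 1 mm. Flip: y_m = 105.49 − y_svg.

**Shape 1** — `<rect>` rectangle, stroke `#0000ff` → score (S586, F2295). Machine vertices: (90.66,82.34) → (222.65,82.34) → (222.65,67.38) → (90.66,67.38) → (90.66,82.34). Closed: final G1 returns to the first vertex.

**Shape 2** — `<polyline>` open polyline, stroke `#0000ff` → score (S586, F2295). Machine vertices: (180.50,13.76) → (14.34,53.24) → (216.39,86.05) → (47.64,70.38). Open path.

**Shape 3** — `<path>` line segment, stroke `#0000ff` → score (S586, F2295). Machine vertices: (32.61,29.42) → (93.53,74.82). Open path.

G21
G90
G0 X90.66 Y82.34
M3 S586
G1 X222.65 Y82.34 F2295
G1 X222.65 Y67.38
G1 X90.66 Y67.38
G1 X90.66 Y82.34
G0 X180.50 Y13.76
M3 S586
G1 X14.34 Y53.24 F2295
G1 X216.39 Y86.05
G1 X47.64 Y70.38
G0 X32.61 Y29.42
M3 S586
G1 X93.53 Y74.82 F2295
M5
G0 X0.00 Y0.00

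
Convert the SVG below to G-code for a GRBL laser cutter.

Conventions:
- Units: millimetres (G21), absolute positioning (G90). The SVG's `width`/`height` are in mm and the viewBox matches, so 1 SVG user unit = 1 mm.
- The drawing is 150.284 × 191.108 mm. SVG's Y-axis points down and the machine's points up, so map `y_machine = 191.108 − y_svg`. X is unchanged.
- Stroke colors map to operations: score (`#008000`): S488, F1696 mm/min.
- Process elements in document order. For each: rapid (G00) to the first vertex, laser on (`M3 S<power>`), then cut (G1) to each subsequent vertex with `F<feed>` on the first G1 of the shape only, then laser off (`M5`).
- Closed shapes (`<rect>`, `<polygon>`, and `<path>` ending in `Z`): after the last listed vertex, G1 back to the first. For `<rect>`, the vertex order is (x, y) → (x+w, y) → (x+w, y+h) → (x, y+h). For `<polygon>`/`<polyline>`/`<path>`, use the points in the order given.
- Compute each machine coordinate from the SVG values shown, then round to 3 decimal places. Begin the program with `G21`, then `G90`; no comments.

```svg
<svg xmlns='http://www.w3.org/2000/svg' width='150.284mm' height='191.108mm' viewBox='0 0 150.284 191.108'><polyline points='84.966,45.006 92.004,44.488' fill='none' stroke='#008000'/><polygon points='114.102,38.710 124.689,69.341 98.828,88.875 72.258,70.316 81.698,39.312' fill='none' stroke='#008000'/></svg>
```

viewBox `0 0 150.284 191.108` with mm width/height → 1 unit = 1 mm. Flip: y_m = 191.108 − y_svg.

**Shape 1** — `<polyline>` line segment, stroke `#008000` → score (S488, F1696). Machine vertices: (84.966,146.102) → (92.004,146.620). Open path.

**Shape 2** — `<polygon>` regular polygon, stroke `#008000` → score (S488, F1696). Machine vertices: (114.102,152.398) → (124.689,121.767) → (98.828,102.233) → (72.258,120.792) → (81.698,151.796) → (114.102,152.398). Closed: final G1 returns to the first vertex.

G21
G90
G00 X84.966 Y146.102
M3 S488
G1 X92.004 Y146.620 F1696
M5
G00 X114.102 Y152.398
M3 S488
G1 X124.689 Y121.767 F1696
G1 X98.828 Y102.233
G1 X72.258 Y120.792
G1 X81.698 Y151.796
G1 X114.102 Y152.398
M5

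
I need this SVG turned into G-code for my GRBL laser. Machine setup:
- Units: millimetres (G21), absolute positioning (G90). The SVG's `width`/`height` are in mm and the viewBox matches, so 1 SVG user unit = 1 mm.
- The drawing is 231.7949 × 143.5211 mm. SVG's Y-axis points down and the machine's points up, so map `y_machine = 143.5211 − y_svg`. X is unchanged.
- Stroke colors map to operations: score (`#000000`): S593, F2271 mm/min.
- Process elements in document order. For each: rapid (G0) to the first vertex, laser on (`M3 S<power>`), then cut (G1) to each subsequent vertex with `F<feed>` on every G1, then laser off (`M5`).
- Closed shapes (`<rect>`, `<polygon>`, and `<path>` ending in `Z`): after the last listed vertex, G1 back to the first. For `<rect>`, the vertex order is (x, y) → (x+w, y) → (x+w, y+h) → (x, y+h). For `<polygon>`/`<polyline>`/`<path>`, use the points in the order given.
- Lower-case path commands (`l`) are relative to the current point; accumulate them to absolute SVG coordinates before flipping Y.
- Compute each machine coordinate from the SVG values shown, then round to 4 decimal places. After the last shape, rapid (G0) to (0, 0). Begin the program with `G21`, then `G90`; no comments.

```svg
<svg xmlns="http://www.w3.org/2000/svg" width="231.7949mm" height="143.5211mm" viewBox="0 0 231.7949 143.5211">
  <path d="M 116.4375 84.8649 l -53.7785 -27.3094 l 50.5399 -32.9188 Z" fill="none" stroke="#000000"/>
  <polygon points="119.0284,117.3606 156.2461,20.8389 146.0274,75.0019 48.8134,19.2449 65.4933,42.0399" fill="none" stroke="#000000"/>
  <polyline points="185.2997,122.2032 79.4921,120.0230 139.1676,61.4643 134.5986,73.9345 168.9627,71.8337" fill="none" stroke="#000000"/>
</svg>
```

G21
G90
G0 X116.4375 Y58.6562
M3 S593
G1 X62.6590 Y85.9656 F2271
G1 X113.1989 Y118.8844 F2271
G1 X116.4375 Y58.6562 F2271
M5
G0 X119.0284 Y26.1605
M3 S593
G1 X156.2461 Y122.6822 F2271
G1 X146.0274 Y68.5192 F2271
G1 X48.8134 Y124.2762 F2271
G1 X65.4933 Y101.4812 F2271
G1 X119.0284 Y26.1605 F2271
M5
G0 X185.2997 Y21.3179
M3 S593
G1 X79.4921 Y23.4981 F2271
G1 X139.1676 Y82.0568 F2271
G1 X134.5986 Y69.5866 F2271
G1 X168.9627 Y71.6874 F2271
M5
G0 X0.0000 Y0.0000

viewBox `0 0 231.7949 143.5211` with mm width/height → 1 unit = 1 mm. Flip: y_m = 143.5211 − y_svg.

**Shape 1** — `<path>` regular polygon, stroke `#000000` → score (S593, F2271). Machine vertices: (116.4375,58.6562) → (62.6590,85.9656) → (113.1989,118.8844) → (116.4375,58.6562). Closed: final G1 returns to the first vertex.

**Shape 2** — `<polygon>` closed polygon, stroke `#000000` → score (S593, F2271). Machine vertices: (119.0284,26.1605) → (156.2461,122.6822) → (146.0274,68.5192) → (48.8134,124.2762) → (65.4933,101.4812) → (119.0284,26.1605). Closed: final G1 returns to the first vertex.

**Shape 3** — `<polyline>` open polyline, stroke `#000000` → score (S593, F2271). Machine vertices: (185.2997,21.3179) → (79.4921,23.4981) → (139.1676,82.0568) → (134.5986,69.5866) → (168.9627,71.6874). Open path.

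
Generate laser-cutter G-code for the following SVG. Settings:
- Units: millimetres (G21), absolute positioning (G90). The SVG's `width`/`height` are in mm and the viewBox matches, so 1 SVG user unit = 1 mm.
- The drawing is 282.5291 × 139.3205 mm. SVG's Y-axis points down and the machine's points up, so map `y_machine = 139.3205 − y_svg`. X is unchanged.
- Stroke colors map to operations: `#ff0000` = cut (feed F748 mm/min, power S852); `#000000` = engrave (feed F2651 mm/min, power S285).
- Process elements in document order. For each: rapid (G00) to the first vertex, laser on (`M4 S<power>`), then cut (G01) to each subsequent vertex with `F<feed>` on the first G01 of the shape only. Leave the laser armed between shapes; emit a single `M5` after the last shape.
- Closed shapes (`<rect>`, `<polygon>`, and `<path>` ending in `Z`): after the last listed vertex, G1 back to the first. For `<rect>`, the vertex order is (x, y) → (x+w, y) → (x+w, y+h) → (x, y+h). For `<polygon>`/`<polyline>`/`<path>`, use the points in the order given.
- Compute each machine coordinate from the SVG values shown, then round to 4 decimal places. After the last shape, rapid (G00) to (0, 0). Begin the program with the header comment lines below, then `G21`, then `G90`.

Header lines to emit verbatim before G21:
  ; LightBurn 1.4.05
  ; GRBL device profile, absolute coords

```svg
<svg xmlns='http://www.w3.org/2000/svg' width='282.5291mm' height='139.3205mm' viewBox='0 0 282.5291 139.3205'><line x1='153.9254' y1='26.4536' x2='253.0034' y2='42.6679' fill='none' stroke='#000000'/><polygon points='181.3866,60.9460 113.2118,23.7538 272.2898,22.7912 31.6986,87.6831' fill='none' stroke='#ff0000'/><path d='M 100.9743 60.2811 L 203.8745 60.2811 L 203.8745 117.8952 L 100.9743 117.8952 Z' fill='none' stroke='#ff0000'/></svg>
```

viewBox `0 0 282.5291 139.3205` with mm width/height → 1 unit = 1 mm. Flip: y_m = 139.3205 − y_svg.

**Shape 1** — `<line>` line segment, stroke `#000000` → engrave (S285, F2651). Machine vertices: (153.9254,112.8669) → (253.0034,96.6526). Open path.

**Shape 2** — `<polygon>` closed polygon, stroke `#ff0000` → cut (S852, F748). Machine vertices: (181.3866,78.3745) → (113.2118,115.5667) → (272.2898,116.5293) → (31.6986,51.6374) → (181.3866,78.3745). Closed: final G1 returns to the first vertex.

**Shape 3** — `<path>` rectangle, stroke `#ff0000` → cut (S852, F748). Machine vertices: (100.9743,79.0394) → (203.8745,79.0394) → (203.8745,21.4253) → (100.9743,21.4253) → (100.9743,79.0394). Closed: final G1 returns to the first vertex.

; LightBurn 1.4.05
; GRBL device profile, absolute coords
G21
G90
G00 X153.9254 Y112.8669
M4 S285
G01 X253.0034 Y96.6526 F2651
G00 X181.3866 Y78.3745
M4 S852
G01 X113.2118 Y115.5667 F748
G01 X272.2898 Y116.5293
G01 X31.6986 Y51.6374
G01 X181.3866 Y78.3745
G00 X100.9743 Y79.0394
M4 S852
G01 X203.8745 Y79.0394 F748
G01 X203.8745 Y21.4253
G01 X100.9743 Y21.4253
G01 X100.9743 Y79.0394
M5
G00 X0.0000 Y0.0000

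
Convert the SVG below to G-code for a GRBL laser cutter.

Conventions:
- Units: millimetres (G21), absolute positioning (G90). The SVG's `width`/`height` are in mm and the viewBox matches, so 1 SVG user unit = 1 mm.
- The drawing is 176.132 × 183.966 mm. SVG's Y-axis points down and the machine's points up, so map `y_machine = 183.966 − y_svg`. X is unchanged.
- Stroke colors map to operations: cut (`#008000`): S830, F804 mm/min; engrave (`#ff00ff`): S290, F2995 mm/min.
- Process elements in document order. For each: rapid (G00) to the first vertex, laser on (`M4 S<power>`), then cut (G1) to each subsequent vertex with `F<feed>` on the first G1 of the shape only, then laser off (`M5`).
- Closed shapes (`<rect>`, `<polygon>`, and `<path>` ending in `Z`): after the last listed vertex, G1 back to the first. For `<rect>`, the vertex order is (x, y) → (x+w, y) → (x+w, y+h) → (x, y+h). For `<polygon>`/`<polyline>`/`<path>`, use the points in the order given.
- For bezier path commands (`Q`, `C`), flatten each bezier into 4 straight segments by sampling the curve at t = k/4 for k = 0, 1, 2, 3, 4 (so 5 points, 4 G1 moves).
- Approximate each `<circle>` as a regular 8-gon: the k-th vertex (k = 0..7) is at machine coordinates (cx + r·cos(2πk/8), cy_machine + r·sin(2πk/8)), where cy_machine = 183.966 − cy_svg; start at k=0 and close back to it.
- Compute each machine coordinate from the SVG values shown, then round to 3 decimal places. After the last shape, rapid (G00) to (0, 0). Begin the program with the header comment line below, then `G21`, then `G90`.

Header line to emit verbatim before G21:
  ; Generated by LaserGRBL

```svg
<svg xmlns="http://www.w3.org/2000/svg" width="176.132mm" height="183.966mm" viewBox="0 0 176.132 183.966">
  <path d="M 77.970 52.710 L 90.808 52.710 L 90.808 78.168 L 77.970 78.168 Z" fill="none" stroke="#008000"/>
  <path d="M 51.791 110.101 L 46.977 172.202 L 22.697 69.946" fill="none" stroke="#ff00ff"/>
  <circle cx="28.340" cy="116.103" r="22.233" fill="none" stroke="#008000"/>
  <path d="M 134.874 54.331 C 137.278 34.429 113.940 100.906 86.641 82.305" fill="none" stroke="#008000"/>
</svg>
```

; Generated by LaserGRBL
G21
G90
G00 X77.970 Y131.256
M4 S830
G1 X90.808 Y131.256 F804
G1 X90.808 Y105.798
G1 X77.970 Y105.798
G1 X77.970 Y131.256
M5
G00 X51.791 Y73.865
M4 S290
G1 X46.977 Y11.764 F2995
G1 X22.697 Y114.020
M5
G00 X50.573 Y67.863
M4 S830
G1 X44.061 Y83.584 F804
G1 X28.340 Y90.096
G1 X12.619 Y83.584
G1 X6.107 Y67.863
G1 X12.619 Y52.142
G1 X28.340 Y45.630
G1 X44.061 Y52.142
G1 X50.573 Y67.863
M5
G00 X134.874 Y129.635
M4 S830
G1 X132.191 Y131.044 F804
G1 X121.896 Y116.136
G1 X106.032 Y100.983
G1 X86.641 Y101.661
M5
G00 X0.000 Y0.000

viewBox `0 0 176.132 183.966` with mm width/height → 1 unit = 1 mm. Flip: y_m = 183.966 − y_svg.

**Shape 1** — `<path>` rectangle, stroke `#008000` → cut (S830, F804). Machine vertices: (77.970,131.256) → (90.808,131.256) → (90.808,105.798) → (77.970,105.798) → (77.970,131.256). Closed: final G1 returns to the first vertex.

**Shape 2** — `<path>` open polyline, stroke `#ff00ff` → engrave (S290, F2995). Machine vertices: (51.791,73.865) → (46.977,11.764) → (22.697,114.020). Open path.

**Shape 3** — `<circle>` circle, stroke `#008000` → cut (S830, F804). Machine vertices: (50.573,67.863) → (44.061,83.584) → (28.340,90.096) → (12.619,83.584) → (6.107,67.863) → (12.619,52.142) → (28.340,45.630) → (44.061,52.142) → (50.573,67.863). Closed: final G1 returns to the first vertex.

**Shape 4** — `<path>` cubic bezier, stroke `#008000` → cut (S830, F804). Control points (SVG): P0=(134.874,54.331), P1=(137.278,34.429), P2=(113.940,100.906), P3=(86.641,82.305); sampled at t=k/4. Machine vertices: (134.874,129.635) → (132.191,131.044) → (121.896,116.136) → (106.032,100.983) → (86.641,101.661). Open path.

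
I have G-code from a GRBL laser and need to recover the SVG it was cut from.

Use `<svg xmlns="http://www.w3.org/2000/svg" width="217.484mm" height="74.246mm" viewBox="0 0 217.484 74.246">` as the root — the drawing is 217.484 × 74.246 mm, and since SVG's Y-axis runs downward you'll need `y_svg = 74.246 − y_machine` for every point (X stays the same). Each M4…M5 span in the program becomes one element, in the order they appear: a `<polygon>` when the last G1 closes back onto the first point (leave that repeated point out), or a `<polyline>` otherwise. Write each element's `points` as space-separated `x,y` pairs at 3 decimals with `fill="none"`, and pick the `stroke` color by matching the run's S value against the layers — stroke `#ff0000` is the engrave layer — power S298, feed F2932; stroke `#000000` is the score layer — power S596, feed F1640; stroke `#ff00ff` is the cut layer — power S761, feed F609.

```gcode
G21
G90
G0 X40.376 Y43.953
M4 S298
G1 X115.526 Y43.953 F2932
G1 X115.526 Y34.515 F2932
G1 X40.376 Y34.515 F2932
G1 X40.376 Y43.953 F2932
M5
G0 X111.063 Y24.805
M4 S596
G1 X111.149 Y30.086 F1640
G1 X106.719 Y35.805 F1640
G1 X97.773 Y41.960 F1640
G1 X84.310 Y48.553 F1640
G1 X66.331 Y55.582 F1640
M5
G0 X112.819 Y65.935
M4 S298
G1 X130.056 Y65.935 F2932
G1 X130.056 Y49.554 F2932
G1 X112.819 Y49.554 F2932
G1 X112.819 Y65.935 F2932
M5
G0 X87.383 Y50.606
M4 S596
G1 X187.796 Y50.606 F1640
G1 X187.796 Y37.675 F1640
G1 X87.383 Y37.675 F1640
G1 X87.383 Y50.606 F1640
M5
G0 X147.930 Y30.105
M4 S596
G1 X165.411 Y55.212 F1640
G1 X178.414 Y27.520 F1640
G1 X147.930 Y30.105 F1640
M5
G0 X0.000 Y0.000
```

Machine Y-up, SVG Y-down with viewBox height 74.246, so y_svg = 74.246 − y_machine; X carries over.

Run 1: the run's S298 means `#ff0000` (engrave). The run returns to its start, so emit a `<polygon>` with points (Y-flipped): 40.376,30.293 115.526,30.293 115.526,39.731 40.376,39.731.

Run 2: the run's S596 means `#000000` (score). The run is open, so emit a `<polyline>` with points (Y-flipped): 111.063,49.441 111.149,44.160 106.719,38.441 97.773,32.286 84.310,25.693 66.331,18.664.

Run 3: power S298 maps to stroke `#ff0000` (engrave). The run returns to its start, so emit a `<polygon>` with points (Y-flipped): 112.819,8.311 130.056,8.311 130.056,24.692 112.819,24.692.

Run 4: power S596 maps to stroke `#000000` (score). The run returns to its start, so emit a `<polygon>` with points (Y-flipped): 87.383,23.640 187.796,23.640 187.796,36.571 87.383,36.571.

Run 5: S596 ⇒ score layer `#000000`. The run returns to its start, so emit a `<polygon>` with points (Y-flipped): 147.930,44.141 165.411,19.034 178.414,46.726.

<svg xmlns="http://www.w3.org/2000/svg" width="217.484mm" height="74.246mm" viewBox="0 0 217.484 74.246">
  <polygon points="40.376,30.293 115.526,30.293 115.526,39.731 40.376,39.731" fill="none" stroke="#ff0000"/>
  <polyline points="111.063,49.441 111.149,44.160 106.719,38.441 97.773,32.286 84.310,25.693 66.331,18.664" fill="none" stroke="#000000"/>
  <polygon points="112.819,8.311 130.056,8.311 130.056,24.692 112.819,24.692" fill="none" stroke="#ff0000"/>
  <polygon points="87.383,23.640 187.796,23.640 187.796,36.571 87.383,36.571" fill="none" stroke="#000000"/>
  <polygon points="147.930,44.141 165.411,19.034 178.414,46.726" fill="none" stroke="#000000"/>
</svg>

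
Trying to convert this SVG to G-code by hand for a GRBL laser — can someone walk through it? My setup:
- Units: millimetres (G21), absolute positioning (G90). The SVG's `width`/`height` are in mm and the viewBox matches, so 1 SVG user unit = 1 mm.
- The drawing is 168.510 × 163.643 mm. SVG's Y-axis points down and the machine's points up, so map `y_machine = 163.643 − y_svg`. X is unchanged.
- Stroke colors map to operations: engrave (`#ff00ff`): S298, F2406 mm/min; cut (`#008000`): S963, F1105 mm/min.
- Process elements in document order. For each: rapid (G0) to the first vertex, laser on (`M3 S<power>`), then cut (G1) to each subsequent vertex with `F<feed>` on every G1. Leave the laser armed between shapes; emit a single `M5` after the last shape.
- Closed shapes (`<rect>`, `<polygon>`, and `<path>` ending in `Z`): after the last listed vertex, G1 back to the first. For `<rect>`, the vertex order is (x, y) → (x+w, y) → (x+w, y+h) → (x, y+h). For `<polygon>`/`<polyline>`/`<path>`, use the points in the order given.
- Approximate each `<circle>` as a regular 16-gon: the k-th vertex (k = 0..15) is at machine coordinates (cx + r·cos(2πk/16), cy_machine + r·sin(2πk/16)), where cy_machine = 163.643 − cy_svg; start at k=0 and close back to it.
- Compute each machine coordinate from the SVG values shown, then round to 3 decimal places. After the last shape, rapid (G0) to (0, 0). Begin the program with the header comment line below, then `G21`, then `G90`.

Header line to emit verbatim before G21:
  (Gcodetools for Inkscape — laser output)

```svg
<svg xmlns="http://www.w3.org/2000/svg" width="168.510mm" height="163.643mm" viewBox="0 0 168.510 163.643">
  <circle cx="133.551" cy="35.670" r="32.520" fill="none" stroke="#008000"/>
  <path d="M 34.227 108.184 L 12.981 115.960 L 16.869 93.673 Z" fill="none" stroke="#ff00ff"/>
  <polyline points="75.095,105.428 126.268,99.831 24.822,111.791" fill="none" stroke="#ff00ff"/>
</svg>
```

1 u = 1 mm; y_m = 163.643 − y.

[1] `<circle>` circle, #008000→cut S963 F1105: (166.071,127.973) → (163.596,140.418) → (156.546,150.968) → (145.996,158.018) → (133.551,160.493) → (121.106,158.018) → (110.556,150.968) → (103.506,140.418) → (101.031,127.973) → (103.506,115.528) → (110.556,104.978) → (121.106,97.928) → (133.551,95.453) → (145.996,97.928) → (156.546,104.978) → (163.596,115.528) → (166.071,127.973) (closed)

[2] `<path>` regular polygon, #ff00ff→engrave S298 F2406: (34.227,55.459) → (12.981,47.683) → (16.869,69.970) → (34.227,55.459) (closed)

[3] `<polyline>` open polyline, #ff00ff→engrave S298 F2406: (75.095,58.215) → (126.268,63.812) → (24.822,51.852)

(Gcodetools for Inkscape — laser output)
G21
G90
G0 X166.071 Y127.973
M3 S963
G1 X163.596 Y140.418 F1105
G1 X156.546 Y150.968 F1105
G1 X145.996 Y158.018 F1105
G1 X133.551 Y160.493 F1105
G1 X121.106 Y158.018 F1105
G1 X110.556 Y150.968 F1105
G1 X103.506 Y140.418 F1105
G1 X101.031 Y127.973 F1105
G1 X103.506 Y115.528 F1105
G1 X110.556 Y104.978 F1105
G1 X121.106 Y97.928 F1105
G1 X133.551 Y95.453 F1105
G1 X145.996 Y97.928 F1105
G1 X156.546 Y104.978 F1105
G1 X163.596 Y115.528 F1105
G1 X166.071 Y127.973 F1105
G0 X34.227 Y55.459
M3 S298
G1 X12.981 Y47.683 F2406
G1 X16.869 Y69.970 F2406
G1 X34.227 Y55.459 F2406
G0 X75.095 Y58.215
M3 S298
G1 X126.268 Y63.812 F2406
G1 X24.822 Y51.852 F2406
M5
G0 X0.000 Y0.000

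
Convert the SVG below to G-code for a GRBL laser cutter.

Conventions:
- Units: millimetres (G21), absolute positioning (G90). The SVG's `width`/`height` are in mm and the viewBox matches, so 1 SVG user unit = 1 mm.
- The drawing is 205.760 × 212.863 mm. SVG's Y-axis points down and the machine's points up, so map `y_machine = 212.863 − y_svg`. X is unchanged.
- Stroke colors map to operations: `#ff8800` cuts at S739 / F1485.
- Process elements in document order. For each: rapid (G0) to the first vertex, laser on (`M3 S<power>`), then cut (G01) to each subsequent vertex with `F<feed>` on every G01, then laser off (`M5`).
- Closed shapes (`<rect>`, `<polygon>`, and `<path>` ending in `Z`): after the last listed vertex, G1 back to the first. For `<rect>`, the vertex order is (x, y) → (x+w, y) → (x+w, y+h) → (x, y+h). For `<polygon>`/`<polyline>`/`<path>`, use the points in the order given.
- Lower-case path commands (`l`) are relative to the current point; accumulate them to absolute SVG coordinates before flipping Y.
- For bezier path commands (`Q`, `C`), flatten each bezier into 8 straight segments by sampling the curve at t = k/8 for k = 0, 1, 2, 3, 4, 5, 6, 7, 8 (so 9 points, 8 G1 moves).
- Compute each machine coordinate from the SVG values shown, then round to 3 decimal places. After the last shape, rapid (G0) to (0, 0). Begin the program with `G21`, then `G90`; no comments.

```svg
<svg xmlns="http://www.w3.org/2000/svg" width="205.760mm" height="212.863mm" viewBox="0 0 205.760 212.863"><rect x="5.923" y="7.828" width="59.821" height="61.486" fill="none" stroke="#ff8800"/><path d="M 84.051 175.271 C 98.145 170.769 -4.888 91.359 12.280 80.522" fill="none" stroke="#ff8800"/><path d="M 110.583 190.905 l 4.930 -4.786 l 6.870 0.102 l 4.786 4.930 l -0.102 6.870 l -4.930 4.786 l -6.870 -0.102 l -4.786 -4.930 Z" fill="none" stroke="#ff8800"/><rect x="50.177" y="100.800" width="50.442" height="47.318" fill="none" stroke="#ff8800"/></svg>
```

G21
G90
G0 X5.923 Y205.035
M3 S739
G01 X65.744 Y205.035 F1485
G01 X65.744 Y143.549 F1485
G01 X5.923 Y143.549 F1485
G01 X5.923 Y205.035 F1485
M5
G0 X84.051 Y37.592
M3 S739
G01 X84.309 Y42.511 F1485
G01 X76.368 Y52.772 F1485
G01 X63.009 Y66.692 F1485
G01 X47.013 Y82.591 F1485
G01 X31.160 Y98.787 F1485
G01 X18.233 Y113.598 F1485
G01 X11.013 Y125.343 F1485
G01 X12.280 Y132.341 F1485
M5
G0 X110.583 Y21.958
M3 S739
G01 X115.513 Y26.744 F1485
G01 X122.383 Y26.642 F1485
G01 X127.169 Y21.712 F1485
G01 X127.067 Y14.842 F1485
G01 X122.137 Y10.056 F1485
G01 X115.267 Y10.158 F1485
G01 X110.481 Y15.088 F1485
G01 X110.583 Y21.958 F1485
M5
G0 X50.177 Y112.063
M3 S739
G01 X100.619 Y112.063 F1485
G01 X100.619 Y64.745 F1485
G01 X50.177 Y64.745 F1485
G01 X50.177 Y112.063 F1485
M5
G0 X0.000 Y0.000

1 u = 1 mm; y_m = 212.863 − y.

[1] `<rect>` rectangle, #ff8800→cut S739 F1485: (5.923,205.035) → (65.744,205.035) → (65.744,143.549) → (5.923,143.549) → (5.923,205.035) (closed)

[2] `<path>` cubic bezier, #ff8800→cut S739 F1485: (84.051,37.592) → (84.309,42.511) → (76.368,52.772) → (63.009,66.692) → (47.013,82.591) → (31.160,98.787) → (18.233,113.598) → (11.013,125.343) → (12.280,132.341)

[3] `<path>` regular polygon, #ff8800→cut S739 F1485: (110.583,21.958) → (115.513,26.744) → (122.383,26.642) → (127.169,21.712) → (127.067,14.842) → (122.137,10.056) → (115.267,10.158) → (110.481,15.088) → (110.583,21.958) (closed)

[4] `<rect>` rectangle, #ff8800→cut S739 F1485: (50.177,112.063) → (100.619,112.063) → (100.619,64.745) → (50.177,64.745) → (50.177,112.063) (closed)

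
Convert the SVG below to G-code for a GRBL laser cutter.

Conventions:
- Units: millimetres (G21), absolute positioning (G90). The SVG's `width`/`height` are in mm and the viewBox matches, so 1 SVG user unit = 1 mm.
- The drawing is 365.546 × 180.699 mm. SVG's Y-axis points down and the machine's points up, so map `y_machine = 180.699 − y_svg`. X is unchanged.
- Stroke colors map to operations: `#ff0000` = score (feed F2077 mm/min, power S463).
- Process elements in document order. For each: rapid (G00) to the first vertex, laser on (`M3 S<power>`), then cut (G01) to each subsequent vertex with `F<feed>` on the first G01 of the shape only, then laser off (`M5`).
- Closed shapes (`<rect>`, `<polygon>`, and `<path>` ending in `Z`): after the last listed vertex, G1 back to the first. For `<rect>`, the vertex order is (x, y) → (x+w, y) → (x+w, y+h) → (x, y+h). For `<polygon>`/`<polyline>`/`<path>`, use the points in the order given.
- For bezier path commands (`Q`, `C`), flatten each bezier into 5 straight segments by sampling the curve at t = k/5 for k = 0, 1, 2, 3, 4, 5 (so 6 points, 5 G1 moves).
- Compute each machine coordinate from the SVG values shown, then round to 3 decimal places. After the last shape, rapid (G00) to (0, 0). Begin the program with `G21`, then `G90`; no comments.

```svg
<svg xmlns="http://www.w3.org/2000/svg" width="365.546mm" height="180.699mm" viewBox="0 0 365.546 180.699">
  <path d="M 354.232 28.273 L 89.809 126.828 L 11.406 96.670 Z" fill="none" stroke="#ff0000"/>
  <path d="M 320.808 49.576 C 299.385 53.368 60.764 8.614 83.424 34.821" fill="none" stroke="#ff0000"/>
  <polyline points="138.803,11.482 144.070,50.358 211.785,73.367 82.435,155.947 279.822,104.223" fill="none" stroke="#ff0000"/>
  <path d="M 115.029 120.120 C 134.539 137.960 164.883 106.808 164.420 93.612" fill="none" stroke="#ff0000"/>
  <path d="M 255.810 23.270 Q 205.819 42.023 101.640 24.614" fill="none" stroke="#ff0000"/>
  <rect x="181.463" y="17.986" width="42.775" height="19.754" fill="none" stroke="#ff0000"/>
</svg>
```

viewBox `0 0 365.546 180.699` with mm width/height → 1 unit = 1 mm. Flip: y_m = 180.699 − y_svg.

**Shape 1** — `<path>` closed polygon, stroke `#ff0000` → score (S463, F2077). Machine vertices: (354.232,152.426) → (89.809,53.871) → (11.406,84.029) → (354.232,152.426). Closed: final G1 returns to the first vertex.

**Shape 2** — `<path>` cubic bezier, stroke `#ff0000` → score (S463, F2077). Control points (SVG): P0=(320.808,49.576), P1=(299.385,53.368), P2=(60.764,8.614), P3=(83.424,34.821); sampled at t=k/5. Machine vertices: (320.808,131.123) → (285.718,133.717) → (221.468,142.226) → (151.024,150.914) → (97.354,154.043) → (83.424,145.878). Open path.

**Shape 3** — `<polyline>` open polyline, stroke `#ff0000` → score (S463, F2077). Machine vertices: (138.803,169.217) → (144.070,130.341) → (211.785,107.332) → (82.435,24.752) → (279.822,76.476). Open path.

**Shape 4** — `<path>` cubic bezier, stroke `#ff0000` → score (S463, F2077). Control points (SVG): P0=(115.029,120.120), P1=(134.539,137.960), P2=(164.883,106.808), P3=(164.420,93.612); sampled at t=k/5. Machine vertices: (115.029,60.579) → (127.702,55.218) → (140.976,58.402) → (152.853,66.918) → (161.334,77.550) → (164.420,87.087). Open path.

**Shape 5** — `<path>` quadratic bezier, stroke `#ff0000` → score (S463, F2077). Control points (SVG): P0=(255.810,23.270), P1=(205.819,42.023), P2=(101.640,24.614); sampled at t=k/5. Machine vertices: (255.810,157.429) → (233.646,151.374) → (207.147,148.213) → (176.313,147.944) → (141.144,150.568) → (101.640,156.085). Open path.

**Shape 6** — `<rect>` rectangle, stroke `#ff0000` → score (S463, F2077). Machine vertices: (181.463,162.713) → (224.238,162.713) → (224.238,142.959) → (181.463,142.959) → (181.463,162.713). Closed: final G1 returns to the first vertex.

G21
G90
G00 X354.232 Y152.426
M3 S463
G01 X89.809 Y53.871 F2077
G01 X11.406 Y84.029
G01 X354.232 Y152.426
M5
G00 X320.808 Y131.123
M3 S463
G01 X285.718 Y133.717 F2077
G01 X221.468 Y142.226
G01 X151.024 Y150.914
G01 X97.354 Y154.043
G01 X83.424 Y145.878
M5
G00 X138.803 Y169.217
M3 S463
G01 X144.070 Y130.341 F2077
G01 X211.785 Y107.332
G01 X82.435 Y24.752
G01 X279.822 Y76.476
M5
G00 X115.029 Y60.579
M3 S463
G01 X127.702 Y55.218 F2077
G01 X140.976 Y58.402
G01 X152.853 Y66.918
G01 X161.334 Y77.550
G01 X164.420 Y87.087
M5
G00 X255.810 Y157.429
M3 S463
G01 X233.646 Y151.374 F2077
G01 X207.147 Y148.213
G01 X176.313 Y147.944
G01 X141.144 Y150.568
G01 X101.640 Y156.085
M5
G00 X181.463 Y162.713
M3 S463
G01 X224.238 Y162.713 F2077
G01 X224.238 Y142.959
G01 X181.463 Y142.959
G01 X181.463 Y162.713
M5
G00 X0.000 Y0.000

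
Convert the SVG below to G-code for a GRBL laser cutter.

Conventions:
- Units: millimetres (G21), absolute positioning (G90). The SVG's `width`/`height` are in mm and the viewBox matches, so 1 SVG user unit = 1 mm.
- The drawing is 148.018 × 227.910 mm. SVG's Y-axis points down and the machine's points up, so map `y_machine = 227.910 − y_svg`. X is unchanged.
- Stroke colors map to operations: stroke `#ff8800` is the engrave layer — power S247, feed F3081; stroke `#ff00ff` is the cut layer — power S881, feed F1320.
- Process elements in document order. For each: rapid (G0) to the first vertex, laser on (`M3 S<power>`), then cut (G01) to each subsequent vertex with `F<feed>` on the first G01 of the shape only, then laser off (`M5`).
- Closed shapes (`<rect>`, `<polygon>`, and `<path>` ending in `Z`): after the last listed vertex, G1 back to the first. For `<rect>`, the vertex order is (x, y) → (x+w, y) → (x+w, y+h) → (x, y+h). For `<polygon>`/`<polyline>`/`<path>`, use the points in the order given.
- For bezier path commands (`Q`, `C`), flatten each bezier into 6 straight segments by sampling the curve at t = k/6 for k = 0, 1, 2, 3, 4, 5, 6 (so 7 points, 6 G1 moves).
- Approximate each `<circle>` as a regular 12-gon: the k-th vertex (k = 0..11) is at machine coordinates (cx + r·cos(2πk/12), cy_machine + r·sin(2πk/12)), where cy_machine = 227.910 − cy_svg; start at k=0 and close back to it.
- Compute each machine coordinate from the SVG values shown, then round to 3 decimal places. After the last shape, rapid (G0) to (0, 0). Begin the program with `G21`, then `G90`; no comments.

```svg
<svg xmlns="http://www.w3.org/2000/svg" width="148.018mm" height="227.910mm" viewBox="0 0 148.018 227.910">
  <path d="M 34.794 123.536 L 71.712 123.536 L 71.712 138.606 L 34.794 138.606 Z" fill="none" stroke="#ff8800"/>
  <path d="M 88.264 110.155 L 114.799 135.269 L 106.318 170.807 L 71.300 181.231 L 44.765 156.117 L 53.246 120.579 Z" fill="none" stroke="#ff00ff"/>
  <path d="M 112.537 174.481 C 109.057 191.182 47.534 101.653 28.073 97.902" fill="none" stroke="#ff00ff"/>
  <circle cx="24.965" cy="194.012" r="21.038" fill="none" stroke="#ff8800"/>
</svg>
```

viewBox `0 0 148.018 227.910` with mm width/height → 1 unit = 1 mm. Flip: y_m = 227.910 − y_svg.

**Shape 1** — `<path>` rectangle, stroke `#ff8800` → engrave (S247, F3081). Machine vertices: (34.794,104.374) → (71.712,104.374) → (71.712,89.304) → (34.794,89.304) → (34.794,104.374). Closed: final G1 returns to the first vertex.

**Shape 2** — `<path>` regular polygon, stroke `#ff00ff` → cut (S881, F1320). Machine vertices: (88.264,117.755) → (114.799,92.641) → (106.318,57.103) → (71.300,46.679) → (44.765,71.793) → (53.246,107.331) → (88.264,117.755). Closed: final G1 returns to the first vertex.

**Shape 3** — `<path>` cubic bezier, stroke `#ff00ff` → cut (S881, F1320). Control points (SVG): P0=(112.537,174.481), P1=(109.057,191.182), P2=(47.534,101.653), P3=(28.073,97.902); sampled at t=k/6. Machine vertices: (112.537,53.429) → (106.424,53.042) → (93.417,65.027) → (76.298,84.049) → (57.847,104.776) → (40.845,121.873) → (28.073,130.008). Open path.

**Shape 4** — `<circle>` circle, stroke `#ff8800` → engrave (S247, F3081). Machine vertices: (46.003,33.898) → (43.184,44.417) → (35.484,52.117) → (24.965,54.936) → (14.446,52.117) → (6.746,44.417) → (3.927,33.898) → (6.746,23.379) → (14.446,15.679) → (24.965,12.860) → (35.484,15.679) → (43.184,23.379) → (46.003,33.898). Closed: final G1 returns to the first vertex.

G21
G90
G0 X34.794 Y104.374
M3 S247
G01 X71.712 Y104.374 F3081
G01 X71.712 Y89.304
G01 X34.794 Y89.304
G01 X34.794 Y104.374
M5
G0 X88.264 Y117.755
M3 S881
G01 X114.799 Y92.641 F1320
G01 X106.318 Y57.103
G01 X71.300 Y46.679
G01 X44.765 Y71.793
G01 X53.246 Y107.331
G01 X88.264 Y117.755
M5
G0 X112.537 Y53.429
M3 S881
G01 X106.424 Y53.042 F1320
G01 X93.417 Y65.027
G01 X76.298 Y84.049
G01 X57.847 Y104.776
G01 X40.845 Y121.873
G01 X28.073 Y130.008
M5
G0 X46.003 Y33.898
M3 S247
G01 X43.184 Y44.417 F3081
G01 X35.484 Y52.117
G01 X24.965 Y54.936
G01 X14.446 Y52.117
G01 X6.746 Y44.417
G01 X3.927 Y33.898
G01 X6.746 Y23.379
G01 X14.446 Y15.679
G01 X24.965 Y12.860
G01 X35.484 Y15.679
G01 X43.184 Y23.379
G01 X46.003 Y33.898
M5
G0 X0.000 Y0.000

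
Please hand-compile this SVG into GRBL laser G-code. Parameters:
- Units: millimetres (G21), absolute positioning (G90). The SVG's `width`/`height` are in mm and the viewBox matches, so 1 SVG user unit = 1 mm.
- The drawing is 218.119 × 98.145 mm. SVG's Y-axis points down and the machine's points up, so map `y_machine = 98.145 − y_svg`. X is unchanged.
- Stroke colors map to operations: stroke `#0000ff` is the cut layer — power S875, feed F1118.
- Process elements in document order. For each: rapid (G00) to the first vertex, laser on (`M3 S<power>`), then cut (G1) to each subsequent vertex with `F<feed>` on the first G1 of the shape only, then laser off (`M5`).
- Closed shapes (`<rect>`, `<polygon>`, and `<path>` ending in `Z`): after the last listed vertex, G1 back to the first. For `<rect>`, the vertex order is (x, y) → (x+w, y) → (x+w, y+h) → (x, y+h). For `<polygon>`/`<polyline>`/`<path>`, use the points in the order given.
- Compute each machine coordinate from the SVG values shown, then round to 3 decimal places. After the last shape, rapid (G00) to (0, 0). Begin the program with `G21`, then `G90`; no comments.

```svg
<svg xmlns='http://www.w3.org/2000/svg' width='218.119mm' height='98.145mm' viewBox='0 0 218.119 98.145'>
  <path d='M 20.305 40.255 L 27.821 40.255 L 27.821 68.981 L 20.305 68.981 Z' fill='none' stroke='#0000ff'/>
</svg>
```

G21
G90
G00 X20.305 Y57.890
M3 S875
G1 X27.821 Y57.890 F1118
G1 X27.821 Y29.164
G1 X20.305 Y29.164
G1 X20.305 Y57.890
M5
G00 X0.000 Y0.000

Since the viewBox matches the mm dimensions, user units are millimetres directly. The only transform is the Y-flip y_m = 98.145 − y_svg.

Shape 1 is a rectangle drawn with `<path>`. Its stroke #0000ff means cut at S875, F1118. After flipping Y the toolpath is (20.305,57.890) → (27.821,57.890) → (27.821,29.164) → (20.305,29.164) → (20.305,57.890), returning to the start.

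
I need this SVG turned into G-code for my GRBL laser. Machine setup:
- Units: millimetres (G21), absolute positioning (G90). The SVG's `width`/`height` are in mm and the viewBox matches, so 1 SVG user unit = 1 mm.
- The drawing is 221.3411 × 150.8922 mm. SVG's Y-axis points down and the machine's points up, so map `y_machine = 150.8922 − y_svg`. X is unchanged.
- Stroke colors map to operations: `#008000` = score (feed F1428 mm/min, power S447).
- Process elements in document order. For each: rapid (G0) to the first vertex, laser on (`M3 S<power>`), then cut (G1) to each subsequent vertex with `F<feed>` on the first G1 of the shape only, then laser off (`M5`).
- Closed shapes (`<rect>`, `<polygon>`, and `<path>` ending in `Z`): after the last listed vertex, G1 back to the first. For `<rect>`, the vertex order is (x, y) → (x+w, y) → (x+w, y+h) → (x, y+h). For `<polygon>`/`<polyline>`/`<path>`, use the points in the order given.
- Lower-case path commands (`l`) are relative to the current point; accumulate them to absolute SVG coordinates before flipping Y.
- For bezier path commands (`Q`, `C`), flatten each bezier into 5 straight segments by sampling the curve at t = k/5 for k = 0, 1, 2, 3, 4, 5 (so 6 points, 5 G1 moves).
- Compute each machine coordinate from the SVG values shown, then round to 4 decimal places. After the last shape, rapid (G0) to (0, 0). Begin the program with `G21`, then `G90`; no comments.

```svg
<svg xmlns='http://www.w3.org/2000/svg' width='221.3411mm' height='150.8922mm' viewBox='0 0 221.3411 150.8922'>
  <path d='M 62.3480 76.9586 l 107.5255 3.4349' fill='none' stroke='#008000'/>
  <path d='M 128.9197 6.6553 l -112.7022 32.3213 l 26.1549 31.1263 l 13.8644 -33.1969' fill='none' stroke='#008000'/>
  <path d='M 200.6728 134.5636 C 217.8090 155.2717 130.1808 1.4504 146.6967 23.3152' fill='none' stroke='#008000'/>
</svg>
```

viewBox `0 0 221.3411 150.8922` with mm width/height → 1 unit = 1 mm. Flip: y_m = 150.8922 − y_svg.

**Shape 1** — `<path>` line segment, stroke `#008000` → score (S447, F1428). Machine vertices: (62.3480,73.9336) → (169.8735,70.4987). Open path.

**Shape 2** — `<path>` open polyline, stroke `#008000` → score (S447, F1428). Machine vertices: (128.9197,144.2369) → (16.2175,111.9156) → (42.3724,80.7893) → (56.2368,113.9862). Open path.

**Shape 3** — `<path>` cubic bezier, stroke `#008000` → score (S447, F1428). Control points (SVG): P0=(200.6728,134.5636), P1=(217.8090,155.2717), P2=(130.1808,1.4504), P3=(146.6967,23.3152); sampled at t=k/5. Machine vertices: (200.6728,16.3286) → (200.0541,22.0455) → (184.3195,52.8392) → (163.4966,91.8992) → (147.6132,122.4153) → (146.6967,127.5770). Open path.

G21
G90
G0 X62.3480 Y73.9336
M3 S447
G1 X169.8735 Y70.4987 F1428
M5
G0 X128.9197 Y144.2369
M3 S447
G1 X16.2175 Y111.9156 F1428
G1 X42.3724 Y80.7893
G1 X56.2368 Y113.9862
M5
G0 X200.6728 Y16.3286
M3 S447
G1 X200.0541 Y22.0455 F1428
G1 X184.3195 Y52.8392
G1 X163.4966 Y91.8992
G1 X147.6132 Y122.4153
G1 X146.6967 Y127.5770
M5
G0 X0.0000 Y0.0000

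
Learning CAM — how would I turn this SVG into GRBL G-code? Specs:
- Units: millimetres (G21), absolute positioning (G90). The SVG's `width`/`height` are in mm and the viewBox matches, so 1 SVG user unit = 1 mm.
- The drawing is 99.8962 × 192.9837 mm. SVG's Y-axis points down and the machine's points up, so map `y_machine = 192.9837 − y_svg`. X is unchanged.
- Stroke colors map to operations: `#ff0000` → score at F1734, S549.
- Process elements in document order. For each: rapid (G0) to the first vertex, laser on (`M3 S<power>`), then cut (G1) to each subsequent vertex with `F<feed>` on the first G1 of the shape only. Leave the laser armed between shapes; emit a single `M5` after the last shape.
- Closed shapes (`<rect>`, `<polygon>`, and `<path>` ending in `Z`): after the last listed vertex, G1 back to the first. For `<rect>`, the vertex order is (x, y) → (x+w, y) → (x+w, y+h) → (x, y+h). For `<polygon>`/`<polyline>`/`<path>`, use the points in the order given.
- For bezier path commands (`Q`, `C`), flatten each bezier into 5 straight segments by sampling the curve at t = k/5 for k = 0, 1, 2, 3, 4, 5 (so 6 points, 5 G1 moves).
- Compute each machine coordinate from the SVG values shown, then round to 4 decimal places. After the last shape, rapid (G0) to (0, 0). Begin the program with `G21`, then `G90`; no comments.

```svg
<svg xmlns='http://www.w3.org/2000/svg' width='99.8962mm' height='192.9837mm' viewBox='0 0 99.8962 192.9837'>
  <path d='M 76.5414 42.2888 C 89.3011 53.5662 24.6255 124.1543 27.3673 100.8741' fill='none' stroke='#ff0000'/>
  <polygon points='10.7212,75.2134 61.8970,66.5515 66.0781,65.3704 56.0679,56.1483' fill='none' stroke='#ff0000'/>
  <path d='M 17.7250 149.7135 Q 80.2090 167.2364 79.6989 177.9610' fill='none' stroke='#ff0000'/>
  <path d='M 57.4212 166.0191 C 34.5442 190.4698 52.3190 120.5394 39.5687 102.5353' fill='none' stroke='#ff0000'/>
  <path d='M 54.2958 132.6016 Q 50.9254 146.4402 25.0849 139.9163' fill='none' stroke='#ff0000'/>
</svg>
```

G21
G90
G0 X76.5414 Y150.6949
M3 S549
G1 X76.0638 Y138.0366 F1734
G1 X63.9547 Y118.4963
G1 X47.1669 Y99.4267
G1 X32.6535 Y88.1802
G1 X27.3673 Y92.1096
G0 X10.7212 Y117.7703
M3 S549
G1 X61.8970 Y126.4322 F1734
G1 X66.0781 Y127.6133
G1 X56.0679 Y136.8354
G1 X10.7212 Y117.7703
G0 X17.7250 Y43.2702
M3 S549
G1 X40.1988 Y36.5330 F1734
G1 X57.6331 Y30.3396
G1 X70.0279 Y24.6901
G1 X77.3832 Y19.5845
G1 X79.6989 Y15.0227
G0 X57.4212 Y26.9646
M3 S549
G1 X48.0038 Y22.4495 F1734
G1 X44.9263 Y33.5630
G1 X44.7723 Y53.2825
G1 X44.1253 Y74.5852
G1 X39.5687 Y90.4484
G0 X54.2958 Y60.3821
M3 S549
G1 X52.0488 Y55.6612 F1734
G1 X48.0043 Y52.5692
G1 X42.1621 Y51.1063
G1 X34.5223 Y51.2723
G1 X25.0849 Y53.0674
M5
G0 X0.0000 Y0.0000

viewBox `0 0 99.8962 192.9837` with mm width/height → 1 unit = 1 mm. Flip: y_m = 192.9837 − y_svg.

**Shape 1** — `<path>` cubic bezier, stroke `#ff0000` → score (S549, F1734). Control points (SVG): P0=(76.5414,42.2888), P1=(89.3011,53.5662), P2=(24.6255,124.1543), P3=(27.3673,100.8741); sampled at t=k/5. Machine vertices: (76.5414,150.6949) → (76.0638,138.0366) → (63.9547,118.4963) → (47.1669,99.4267) → (32.6535,88.1802) → (27.3673,92.1096). Open path.

**Shape 2** — `<polygon>` closed polygon, stroke `#ff0000` → score (S549, F1734). Machine vertices: (10.7212,117.7703) → (61.8970,126.4322) → (66.0781,127.6133) → (56.0679,136.8354) → (10.7212,117.7703). Closed: final G1 returns to the first vertex.

**Shape 3** — `<path>` quadratic bezier, stroke `#ff0000` → score (S549, F1734). Control points (SVG): P0=(17.7250,149.7135), P1=(80.2090,167.2364), P2=(79.6989,177.9610); sampled at t=k/5. Machine vertices: (17.7250,43.2702) → (40.1988,36.5330) → (57.6331,30.3396) → (70.0279,24.6901) → (77.3832,19.5845) → (79.6989,15.0227). Open path.

**Shape 4** — `<path>` cubic bezier, stroke `#ff0000` → score (S549, F1734). Control points (SVG): P0=(57.4212,166.0191), P1=(34.5442,190.4698), P2=(52.3190,120.5394), P3=(39.5687,102.5353); sampled at t=k/5. Machine vertices: (57.4212,26.9646) → (48.0038,22.4495) → (44.9263,33.5630) → (44.7723,53.2825) → (44.1253,74.5852) → (39.5687,90.4484). Open path.

**Shape 5** — `<path>` quadratic bezier, stroke `#ff0000` → score (S549, F1734). Control points (SVG): P0=(54.2958,132.6016), P1=(50.9254,146.4402), P2=(25.0849,139.9163); sampled at t=k/5. Machine vertices: (54.2958,60.3821) → (52.0488,55.6612) → (48.0043,52.5692) → (42.1621,51.1063) → (34.5223,51.2723) → (25.0849,53.0674). Open path.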